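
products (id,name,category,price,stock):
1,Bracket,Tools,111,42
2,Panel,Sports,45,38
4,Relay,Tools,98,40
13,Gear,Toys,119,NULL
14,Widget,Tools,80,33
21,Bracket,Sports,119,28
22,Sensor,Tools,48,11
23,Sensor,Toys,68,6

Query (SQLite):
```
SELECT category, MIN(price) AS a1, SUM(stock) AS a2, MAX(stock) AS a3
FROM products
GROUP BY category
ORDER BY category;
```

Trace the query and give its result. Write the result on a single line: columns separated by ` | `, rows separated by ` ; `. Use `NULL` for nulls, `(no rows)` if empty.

Sports | 45 | 66 | 38 ; Tools | 48 | 126 | 42 ; Toys | 68 | 6 | 6

Group products by category.
Per group compute: MIN(price), SUM(stock), MAX(stock).
  Sports: ids {2, 21} → MIN(price)=45, SUM(stock)=66, MAX(stock)=38
  Tools: ids {1, 4, 14, 22} → MIN(price)=48, SUM(stock)=126, MAX(stock)=42
  Toys: ids {13, 23} → MIN(price)=68, SUM(stock)=6, MAX(stock)=6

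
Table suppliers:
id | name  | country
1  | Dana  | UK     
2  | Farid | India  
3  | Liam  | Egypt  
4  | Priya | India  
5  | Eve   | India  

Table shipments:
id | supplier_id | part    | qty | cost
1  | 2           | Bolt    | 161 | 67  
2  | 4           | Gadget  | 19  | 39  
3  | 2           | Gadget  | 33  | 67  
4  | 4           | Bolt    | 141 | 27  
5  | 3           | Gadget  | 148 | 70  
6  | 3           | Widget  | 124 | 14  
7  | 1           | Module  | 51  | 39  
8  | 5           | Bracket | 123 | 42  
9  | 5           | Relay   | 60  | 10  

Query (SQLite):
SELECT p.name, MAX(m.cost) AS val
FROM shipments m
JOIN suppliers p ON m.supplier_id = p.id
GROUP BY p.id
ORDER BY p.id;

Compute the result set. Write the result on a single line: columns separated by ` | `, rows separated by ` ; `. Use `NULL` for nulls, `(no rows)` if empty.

Dana | 39 ; Farid | 67 ; Liam | 70 ; Priya | 39 ; Eve | 42

Join each shipments row to its suppliers via supplier_id.
Group joined rows by suppliers.id; compute MAX(m.cost) per group.
  1: ids {7} → MAX(m.cost)=39
  2: ids {1, 3} → MAX(m.cost)=67
  3: ids {5, 6} → MAX(m.cost)=70
  4: ids {2, 4} → MAX(m.cost)=39
  5: ids {8, 9} → MAX(m.cost)=42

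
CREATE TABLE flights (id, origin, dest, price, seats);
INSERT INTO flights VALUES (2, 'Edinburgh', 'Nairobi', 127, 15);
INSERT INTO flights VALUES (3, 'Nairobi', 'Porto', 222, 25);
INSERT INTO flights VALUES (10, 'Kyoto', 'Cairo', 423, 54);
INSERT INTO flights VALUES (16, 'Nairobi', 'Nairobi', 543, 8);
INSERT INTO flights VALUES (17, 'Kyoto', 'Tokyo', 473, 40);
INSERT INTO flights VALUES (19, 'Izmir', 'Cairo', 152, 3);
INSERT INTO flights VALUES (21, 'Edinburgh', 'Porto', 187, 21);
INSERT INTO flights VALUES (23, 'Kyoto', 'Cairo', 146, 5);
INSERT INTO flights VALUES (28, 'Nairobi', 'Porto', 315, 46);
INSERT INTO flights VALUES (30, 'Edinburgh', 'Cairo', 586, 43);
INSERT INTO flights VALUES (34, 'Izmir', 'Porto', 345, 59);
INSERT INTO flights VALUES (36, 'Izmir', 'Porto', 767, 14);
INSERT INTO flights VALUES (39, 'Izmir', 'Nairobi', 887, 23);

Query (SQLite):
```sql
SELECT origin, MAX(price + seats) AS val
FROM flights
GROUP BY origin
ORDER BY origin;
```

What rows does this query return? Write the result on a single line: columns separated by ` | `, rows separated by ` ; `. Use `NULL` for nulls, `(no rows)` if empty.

For each row compute price + seats.
Group by origin; take MAX of the expression per group.
  Edinburgh: ids {2, 21, 30} → MAX(price + seats)=629
  Izmir: ids {19, 34, 36, 39} → MAX(price + seats)=910
  Kyoto: ids {10, 17, 23} → MAX(price + seats)=513
  Nairobi: ids {3, 16, 28} → MAX(price + seats)=551

Edinburgh | 629 ; Izmir | 910 ; Kyoto | 513 ; Nairobi | 551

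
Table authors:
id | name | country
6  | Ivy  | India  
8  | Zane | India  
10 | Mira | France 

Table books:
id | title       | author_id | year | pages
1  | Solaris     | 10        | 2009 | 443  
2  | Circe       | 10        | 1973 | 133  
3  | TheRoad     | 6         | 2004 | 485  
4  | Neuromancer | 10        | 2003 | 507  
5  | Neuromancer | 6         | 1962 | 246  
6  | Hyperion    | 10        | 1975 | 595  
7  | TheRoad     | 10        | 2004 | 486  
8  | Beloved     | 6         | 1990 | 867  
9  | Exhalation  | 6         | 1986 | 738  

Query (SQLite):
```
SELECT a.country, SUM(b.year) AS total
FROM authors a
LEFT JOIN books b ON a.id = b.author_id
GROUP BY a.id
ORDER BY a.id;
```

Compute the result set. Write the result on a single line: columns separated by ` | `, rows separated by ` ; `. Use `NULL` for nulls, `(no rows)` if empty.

LEFT JOIN keeps every authors row; unmatched ones get NULL for books columns.
Group by authors.id and compute SUM(b.year). SUM over an all-NULL group is NULL.
  6: ids {3, 5, 8, 9} → SUM(b.year)=7942
  8: ids {—} → SUM(b.year)=NULL
  10: ids {1, 2, 4, 6, 7} → SUM(b.year)=9964

India | 7942 ; India | NULL ; France | 9964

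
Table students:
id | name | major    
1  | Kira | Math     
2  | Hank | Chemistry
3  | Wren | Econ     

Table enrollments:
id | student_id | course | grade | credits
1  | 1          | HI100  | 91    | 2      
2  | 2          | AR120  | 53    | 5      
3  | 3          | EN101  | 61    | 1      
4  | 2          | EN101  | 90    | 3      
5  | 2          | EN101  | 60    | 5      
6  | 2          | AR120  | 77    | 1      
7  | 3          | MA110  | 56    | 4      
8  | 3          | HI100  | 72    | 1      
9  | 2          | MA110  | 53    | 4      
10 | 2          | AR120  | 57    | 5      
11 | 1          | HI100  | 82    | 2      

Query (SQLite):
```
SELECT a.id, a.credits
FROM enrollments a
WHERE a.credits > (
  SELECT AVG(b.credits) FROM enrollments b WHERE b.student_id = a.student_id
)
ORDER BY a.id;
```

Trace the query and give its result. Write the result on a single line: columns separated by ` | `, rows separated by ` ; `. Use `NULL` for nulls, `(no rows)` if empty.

2 | 5 ; 5 | 5 ; 7 | 4 ; 9 | 4 ; 10 | 5

For each enrollments row a, compute AVG(credits) over rows sharing a.student_id.
Keep row a if a.credits > that per-group AVG.
  student_id=1: AVG(credits) = 2.0
  student_id=2: AVG(credits) = 3.833333
  student_id=3: AVG(credits) = 2.0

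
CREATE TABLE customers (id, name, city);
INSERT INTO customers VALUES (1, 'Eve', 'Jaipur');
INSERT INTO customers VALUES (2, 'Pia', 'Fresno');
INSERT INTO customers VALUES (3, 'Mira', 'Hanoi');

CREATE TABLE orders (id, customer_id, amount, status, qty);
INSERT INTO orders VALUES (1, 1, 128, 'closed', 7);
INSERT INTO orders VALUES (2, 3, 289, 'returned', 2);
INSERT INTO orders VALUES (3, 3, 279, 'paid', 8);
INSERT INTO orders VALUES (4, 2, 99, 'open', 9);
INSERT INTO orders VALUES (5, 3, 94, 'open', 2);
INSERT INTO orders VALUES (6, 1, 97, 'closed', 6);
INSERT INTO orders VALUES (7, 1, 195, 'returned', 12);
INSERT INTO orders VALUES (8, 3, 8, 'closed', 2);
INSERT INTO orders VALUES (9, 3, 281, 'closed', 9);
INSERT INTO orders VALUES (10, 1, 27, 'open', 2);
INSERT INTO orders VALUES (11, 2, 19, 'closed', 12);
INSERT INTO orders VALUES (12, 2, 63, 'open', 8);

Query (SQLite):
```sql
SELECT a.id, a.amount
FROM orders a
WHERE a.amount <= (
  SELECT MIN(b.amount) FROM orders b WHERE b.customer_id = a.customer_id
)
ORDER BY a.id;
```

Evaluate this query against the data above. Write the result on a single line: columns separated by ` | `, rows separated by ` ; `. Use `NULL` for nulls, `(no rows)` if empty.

For each orders row a, compute MIN(amount) over rows sharing a.customer_id.
Keep row a if a.amount <= that per-group MIN.
  customer_id=1: MIN(amount) = 27
  customer_id=2: MIN(amount) = 19
  customer_id=3: MIN(amount) = 8

8 | 8 ; 10 | 27 ; 11 | 19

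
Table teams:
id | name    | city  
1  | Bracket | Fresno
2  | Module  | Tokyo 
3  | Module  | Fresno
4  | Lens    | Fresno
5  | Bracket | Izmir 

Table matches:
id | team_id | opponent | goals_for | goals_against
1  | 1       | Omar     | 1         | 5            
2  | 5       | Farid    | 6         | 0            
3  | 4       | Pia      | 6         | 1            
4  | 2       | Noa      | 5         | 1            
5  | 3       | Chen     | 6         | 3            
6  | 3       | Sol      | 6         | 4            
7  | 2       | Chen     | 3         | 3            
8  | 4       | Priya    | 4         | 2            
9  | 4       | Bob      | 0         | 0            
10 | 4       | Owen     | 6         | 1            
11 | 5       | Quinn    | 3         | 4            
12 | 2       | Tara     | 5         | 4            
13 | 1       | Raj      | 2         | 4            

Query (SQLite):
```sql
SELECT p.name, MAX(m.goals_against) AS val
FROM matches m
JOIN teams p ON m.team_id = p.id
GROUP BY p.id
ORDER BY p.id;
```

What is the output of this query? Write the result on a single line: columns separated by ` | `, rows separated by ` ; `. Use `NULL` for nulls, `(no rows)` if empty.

Bracket | 5 ; Module | 4 ; Module | 4 ; Lens | 2 ; Bracket | 4

Join each matches row to its teams via team_id.
Group joined rows by teams.id; compute MAX(m.goals_against) per group.
  1: ids {1, 13} → MAX(m.goals_against)=5
  2: ids {4, 7, 12} → MAX(m.goals_against)=4
  3: ids {5, 6} → MAX(m.goals_against)=4
  4: ids {3, 8, 9, 10} → MAX(m.goals_against)=2
  5: ids {2, 11} → MAX(m.goals_against)=4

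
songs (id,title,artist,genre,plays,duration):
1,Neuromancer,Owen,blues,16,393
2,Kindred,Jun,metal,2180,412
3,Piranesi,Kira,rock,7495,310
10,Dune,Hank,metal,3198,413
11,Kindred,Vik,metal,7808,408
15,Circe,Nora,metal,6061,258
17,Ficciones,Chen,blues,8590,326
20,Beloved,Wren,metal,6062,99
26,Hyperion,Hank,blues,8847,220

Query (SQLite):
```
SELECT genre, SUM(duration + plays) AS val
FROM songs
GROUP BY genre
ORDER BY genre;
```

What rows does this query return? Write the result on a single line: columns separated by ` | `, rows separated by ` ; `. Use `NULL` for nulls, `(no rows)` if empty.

For each row compute duration + plays.
Group by genre; take SUM of the expression per group.
  blues: ids {1, 17, 26} → SUM(duration + plays)=18392
  metal: ids {2, 10, 11, 15, 20} → SUM(duration + plays)=26899
  rock: ids {3} → SUM(duration + plays)=7805

blues | 18392 ; metal | 26899 ; rock | 7805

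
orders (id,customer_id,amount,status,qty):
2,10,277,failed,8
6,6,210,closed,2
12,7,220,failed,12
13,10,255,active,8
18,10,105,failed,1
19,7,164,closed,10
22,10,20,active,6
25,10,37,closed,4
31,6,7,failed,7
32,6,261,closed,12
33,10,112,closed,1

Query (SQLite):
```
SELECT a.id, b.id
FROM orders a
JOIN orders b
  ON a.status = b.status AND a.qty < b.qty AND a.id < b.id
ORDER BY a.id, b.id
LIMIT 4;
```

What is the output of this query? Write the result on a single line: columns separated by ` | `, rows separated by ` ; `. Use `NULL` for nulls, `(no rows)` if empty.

2 | 12 ; 6 | 19 ; 6 | 25 ; 6 | 32

Pairs (a,b) with same status, a.qty < b.qty, a.id < b.id.
status groups: active:{13,22} closed:{6,19,25,32,33} failed:{2,12,18,31}
Ordered by (a.id, b.id); first 4.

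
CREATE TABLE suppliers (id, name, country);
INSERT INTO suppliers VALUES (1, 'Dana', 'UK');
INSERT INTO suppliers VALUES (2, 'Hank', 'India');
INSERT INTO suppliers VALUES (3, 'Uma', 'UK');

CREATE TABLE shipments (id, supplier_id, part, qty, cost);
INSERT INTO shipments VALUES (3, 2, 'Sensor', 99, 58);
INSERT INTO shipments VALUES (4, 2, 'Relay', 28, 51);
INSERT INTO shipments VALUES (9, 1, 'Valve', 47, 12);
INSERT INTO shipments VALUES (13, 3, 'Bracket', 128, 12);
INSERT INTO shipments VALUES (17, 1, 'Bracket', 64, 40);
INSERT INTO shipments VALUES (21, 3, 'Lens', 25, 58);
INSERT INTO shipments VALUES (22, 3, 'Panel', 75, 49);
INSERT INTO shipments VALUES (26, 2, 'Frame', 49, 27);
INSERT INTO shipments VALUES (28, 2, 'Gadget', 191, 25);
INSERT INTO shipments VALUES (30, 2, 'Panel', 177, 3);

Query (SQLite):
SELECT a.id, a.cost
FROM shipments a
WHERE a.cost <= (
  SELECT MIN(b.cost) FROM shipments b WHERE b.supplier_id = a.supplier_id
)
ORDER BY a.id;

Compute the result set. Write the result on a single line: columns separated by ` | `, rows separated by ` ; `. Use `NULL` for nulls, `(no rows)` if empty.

For each shipments row a, compute MIN(cost) over rows sharing a.supplier_id.
Keep row a if a.cost <= that per-group MIN.
  supplier_id=1: MIN(cost) = 12
  supplier_id=2: MIN(cost) = 3
  supplier_id=3: MIN(cost) = 12

9 | 12 ; 13 | 12 ; 30 | 3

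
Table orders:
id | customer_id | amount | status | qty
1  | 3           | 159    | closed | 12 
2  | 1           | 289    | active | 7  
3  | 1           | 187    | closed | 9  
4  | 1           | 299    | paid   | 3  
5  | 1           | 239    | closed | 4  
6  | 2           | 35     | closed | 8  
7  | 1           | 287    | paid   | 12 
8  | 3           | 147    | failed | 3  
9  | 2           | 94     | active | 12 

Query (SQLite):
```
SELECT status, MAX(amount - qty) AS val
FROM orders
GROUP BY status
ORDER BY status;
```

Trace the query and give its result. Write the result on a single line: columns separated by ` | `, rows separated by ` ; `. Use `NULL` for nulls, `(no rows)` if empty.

active | 282 ; closed | 235 ; failed | 144 ; paid | 296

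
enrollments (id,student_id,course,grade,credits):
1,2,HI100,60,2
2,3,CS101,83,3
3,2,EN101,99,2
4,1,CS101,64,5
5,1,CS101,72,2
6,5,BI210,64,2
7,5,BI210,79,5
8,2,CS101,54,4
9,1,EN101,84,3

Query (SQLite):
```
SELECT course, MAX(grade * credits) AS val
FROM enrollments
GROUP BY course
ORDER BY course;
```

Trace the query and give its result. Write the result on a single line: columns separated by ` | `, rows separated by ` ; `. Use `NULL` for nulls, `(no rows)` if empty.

BI210 | 395 ; CS101 | 320 ; EN101 | 252 ; HI100 | 120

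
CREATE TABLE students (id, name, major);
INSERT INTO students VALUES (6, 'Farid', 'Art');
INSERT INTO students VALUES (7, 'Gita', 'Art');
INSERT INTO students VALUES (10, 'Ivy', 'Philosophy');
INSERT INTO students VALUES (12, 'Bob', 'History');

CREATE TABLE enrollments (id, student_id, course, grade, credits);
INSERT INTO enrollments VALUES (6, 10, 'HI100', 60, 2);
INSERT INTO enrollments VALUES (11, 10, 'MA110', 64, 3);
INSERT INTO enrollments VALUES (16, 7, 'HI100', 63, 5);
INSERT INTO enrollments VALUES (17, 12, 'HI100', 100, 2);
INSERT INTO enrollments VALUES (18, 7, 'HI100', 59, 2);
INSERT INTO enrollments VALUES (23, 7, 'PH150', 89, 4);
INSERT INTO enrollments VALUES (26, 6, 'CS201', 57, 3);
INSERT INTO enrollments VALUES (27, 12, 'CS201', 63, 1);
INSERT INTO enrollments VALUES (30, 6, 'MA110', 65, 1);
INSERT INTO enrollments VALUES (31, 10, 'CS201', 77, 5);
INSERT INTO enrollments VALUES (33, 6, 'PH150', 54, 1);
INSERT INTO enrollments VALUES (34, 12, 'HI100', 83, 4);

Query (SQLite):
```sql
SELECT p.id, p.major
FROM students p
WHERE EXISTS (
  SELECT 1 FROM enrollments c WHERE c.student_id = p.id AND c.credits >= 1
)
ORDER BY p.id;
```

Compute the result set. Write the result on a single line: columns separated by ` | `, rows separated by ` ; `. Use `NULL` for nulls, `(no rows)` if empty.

6 | Art ; 7 | Art ; 10 | Philosophy ; 12 | History

For each students row, check whether any enrollments with matching student_id has credits >= 1.
Keep rows where that is true.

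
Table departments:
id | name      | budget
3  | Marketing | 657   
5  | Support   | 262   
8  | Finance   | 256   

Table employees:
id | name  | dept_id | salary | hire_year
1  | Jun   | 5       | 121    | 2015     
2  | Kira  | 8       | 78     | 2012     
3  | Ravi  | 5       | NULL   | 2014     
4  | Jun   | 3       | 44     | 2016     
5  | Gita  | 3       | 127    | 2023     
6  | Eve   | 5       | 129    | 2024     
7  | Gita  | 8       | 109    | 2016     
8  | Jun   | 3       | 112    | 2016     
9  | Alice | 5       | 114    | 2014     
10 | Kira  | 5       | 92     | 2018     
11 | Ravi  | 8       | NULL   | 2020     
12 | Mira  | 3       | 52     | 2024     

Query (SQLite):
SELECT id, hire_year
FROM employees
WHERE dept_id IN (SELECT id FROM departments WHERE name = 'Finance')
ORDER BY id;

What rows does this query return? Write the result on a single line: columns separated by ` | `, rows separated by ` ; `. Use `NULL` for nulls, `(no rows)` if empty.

2 | 2012 ; 7 | 2016 ; 11 | 2020

Inner query: departments.id where name = 'Finance'.
Outer: keep employees rows whose dept_id is in that set.
Inner query → {8}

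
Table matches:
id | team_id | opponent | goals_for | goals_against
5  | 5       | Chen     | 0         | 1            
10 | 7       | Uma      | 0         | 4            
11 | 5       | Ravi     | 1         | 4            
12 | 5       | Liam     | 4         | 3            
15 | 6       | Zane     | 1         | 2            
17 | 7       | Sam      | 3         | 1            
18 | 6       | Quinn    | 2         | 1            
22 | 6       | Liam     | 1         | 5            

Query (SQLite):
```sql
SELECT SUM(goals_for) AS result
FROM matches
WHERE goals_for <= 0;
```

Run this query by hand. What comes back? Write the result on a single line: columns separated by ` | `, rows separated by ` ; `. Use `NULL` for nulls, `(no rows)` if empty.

0

Rows where goals_for <= 0 → goals_for values: [0, 0].
SUM of non-NULL values = 0.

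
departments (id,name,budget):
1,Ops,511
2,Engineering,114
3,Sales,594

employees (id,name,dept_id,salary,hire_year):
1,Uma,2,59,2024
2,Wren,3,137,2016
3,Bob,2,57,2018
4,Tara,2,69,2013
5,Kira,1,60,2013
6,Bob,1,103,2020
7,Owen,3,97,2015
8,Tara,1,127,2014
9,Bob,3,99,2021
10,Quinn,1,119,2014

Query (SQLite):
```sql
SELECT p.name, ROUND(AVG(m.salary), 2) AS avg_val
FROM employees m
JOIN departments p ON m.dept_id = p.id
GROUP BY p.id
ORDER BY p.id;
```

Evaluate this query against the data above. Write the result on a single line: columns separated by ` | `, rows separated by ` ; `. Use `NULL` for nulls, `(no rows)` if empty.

Join each employees row to its departments via dept_id.
Group joined rows by departments.id; compute ROUND(AVG(m.salary), 2) per group.
  1: ids {5, 6, 8, 10} → ROUND(AVG(m.salary), 2)=102.25
  2: ids {1, 3, 4} → ROUND(AVG(m.salary), 2)=61.67
  3: ids {2, 7, 9} → ROUND(AVG(m.salary), 2)=111

Ops | 102.25 ; Engineering | 61.67 ; Sales | 111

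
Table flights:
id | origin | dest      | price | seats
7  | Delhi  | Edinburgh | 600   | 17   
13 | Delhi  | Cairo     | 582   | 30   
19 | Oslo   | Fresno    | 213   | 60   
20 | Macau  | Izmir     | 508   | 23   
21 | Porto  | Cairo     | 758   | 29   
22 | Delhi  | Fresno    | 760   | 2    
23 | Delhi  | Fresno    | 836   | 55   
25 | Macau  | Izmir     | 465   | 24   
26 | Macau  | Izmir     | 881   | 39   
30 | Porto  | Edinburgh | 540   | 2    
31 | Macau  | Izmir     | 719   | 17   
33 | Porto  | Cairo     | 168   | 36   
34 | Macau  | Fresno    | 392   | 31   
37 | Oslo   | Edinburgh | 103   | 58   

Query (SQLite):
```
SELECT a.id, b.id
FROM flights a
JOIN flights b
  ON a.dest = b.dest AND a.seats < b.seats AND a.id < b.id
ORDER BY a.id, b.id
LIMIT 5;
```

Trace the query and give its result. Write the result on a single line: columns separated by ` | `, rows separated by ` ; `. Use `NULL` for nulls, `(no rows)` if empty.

Pairs (a,b) with same dest, a.seats < b.seats, a.id < b.id.
dest groups: Cairo:{13,21,33} Edinburgh:{7,30,37} Fresno:{19,22,23,34} Izmir:{20,25,26,31}
Ordered by (a.id, b.id); first 5.

7 | 37 ; 13 | 33 ; 20 | 25 ; 20 | 26 ; 21 | 33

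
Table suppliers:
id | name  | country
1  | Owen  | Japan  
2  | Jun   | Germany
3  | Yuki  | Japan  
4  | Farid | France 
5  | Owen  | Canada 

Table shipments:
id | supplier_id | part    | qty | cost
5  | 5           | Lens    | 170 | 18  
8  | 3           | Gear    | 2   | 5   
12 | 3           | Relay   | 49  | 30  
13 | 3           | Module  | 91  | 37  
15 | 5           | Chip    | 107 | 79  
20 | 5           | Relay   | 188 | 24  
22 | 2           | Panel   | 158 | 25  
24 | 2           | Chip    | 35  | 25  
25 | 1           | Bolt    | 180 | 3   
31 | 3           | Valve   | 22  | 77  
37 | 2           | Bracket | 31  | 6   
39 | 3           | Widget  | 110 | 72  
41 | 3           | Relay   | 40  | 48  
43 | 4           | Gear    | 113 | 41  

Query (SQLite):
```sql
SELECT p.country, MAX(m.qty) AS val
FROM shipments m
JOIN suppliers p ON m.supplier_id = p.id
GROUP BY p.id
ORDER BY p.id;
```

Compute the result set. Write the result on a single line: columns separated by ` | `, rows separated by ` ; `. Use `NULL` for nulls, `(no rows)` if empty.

Japan | 180 ; Germany | 158 ; Japan | 110 ; France | 113 ; Canada | 188

Join each shipments row to its suppliers via supplier_id.
Group joined rows by suppliers.id; compute MAX(m.qty) per group.
  1: ids {25} → MAX(m.qty)=180
  2: ids {22, 24, 37} → MAX(m.qty)=158
  3: ids {8, 12, 13, 31, 39, 41} → MAX(m.qty)=110
  4: ids {43} → MAX(m.qty)=113
  5: ids {5, 15, 20} → MAX(m.qty)=188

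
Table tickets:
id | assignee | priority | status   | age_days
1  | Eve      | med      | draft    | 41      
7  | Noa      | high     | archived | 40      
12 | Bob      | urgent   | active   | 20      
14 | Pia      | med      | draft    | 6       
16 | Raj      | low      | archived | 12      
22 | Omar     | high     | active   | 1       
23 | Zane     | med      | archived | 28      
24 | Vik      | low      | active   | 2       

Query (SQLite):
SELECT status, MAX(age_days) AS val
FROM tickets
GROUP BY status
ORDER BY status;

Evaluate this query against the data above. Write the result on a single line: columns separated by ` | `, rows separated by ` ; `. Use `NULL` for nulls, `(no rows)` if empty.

active | 20 ; archived | 40 ; draft | 41

Partition tickets by status; compute MAX(age_days) within each group.
  active: ids {12, 22, 24} → MAX(age_days)=20
  archived: ids {7, 16, 23} → MAX(age_days)=40
  draft: ids {1, 14} → MAX(age_days)=41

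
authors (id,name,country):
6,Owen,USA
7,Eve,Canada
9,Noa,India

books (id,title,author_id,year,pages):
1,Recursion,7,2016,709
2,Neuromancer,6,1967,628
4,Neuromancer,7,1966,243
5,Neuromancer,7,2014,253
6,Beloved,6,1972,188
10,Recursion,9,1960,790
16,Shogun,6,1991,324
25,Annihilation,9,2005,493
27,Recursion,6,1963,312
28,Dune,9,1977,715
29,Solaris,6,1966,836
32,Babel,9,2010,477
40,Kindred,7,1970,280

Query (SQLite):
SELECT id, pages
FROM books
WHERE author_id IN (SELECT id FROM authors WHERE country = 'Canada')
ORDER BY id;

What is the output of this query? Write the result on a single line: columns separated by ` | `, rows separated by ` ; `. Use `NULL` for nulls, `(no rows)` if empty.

Inner query: authors.id where country = 'Canada'.
Outer: keep books rows whose author_id is in that set.
Inner query → {7}

1 | 709 ; 4 | 243 ; 5 | 253 ; 40 | 280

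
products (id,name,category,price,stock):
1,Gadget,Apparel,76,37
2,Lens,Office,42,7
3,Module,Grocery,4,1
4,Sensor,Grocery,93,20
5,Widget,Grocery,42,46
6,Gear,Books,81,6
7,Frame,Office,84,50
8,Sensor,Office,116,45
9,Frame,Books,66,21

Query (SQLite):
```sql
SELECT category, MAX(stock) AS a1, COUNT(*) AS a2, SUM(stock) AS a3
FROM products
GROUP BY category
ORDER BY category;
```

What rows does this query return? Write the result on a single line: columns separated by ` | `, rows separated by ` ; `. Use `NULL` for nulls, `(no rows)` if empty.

Group products by category.
Per group compute: MAX(stock), COUNT(*), SUM(stock).
  Apparel: ids {1} → MAX(stock)=37, COUNT(*)=1, SUM(stock)=37
  Books: ids {6, 9} → MAX(stock)=21, COUNT(*)=2, SUM(stock)=27
  Grocery: ids {3, 4, 5} → MAX(stock)=46, COUNT(*)=3, SUM(stock)=67
  Office: ids {2, 7, 8} → MAX(stock)=50, COUNT(*)=3, SUM(stock)=102

Apparel | 37 | 1 | 37 ; Books | 21 | 2 | 27 ; Grocery | 46 | 3 | 67 ; Office | 50 | 3 | 102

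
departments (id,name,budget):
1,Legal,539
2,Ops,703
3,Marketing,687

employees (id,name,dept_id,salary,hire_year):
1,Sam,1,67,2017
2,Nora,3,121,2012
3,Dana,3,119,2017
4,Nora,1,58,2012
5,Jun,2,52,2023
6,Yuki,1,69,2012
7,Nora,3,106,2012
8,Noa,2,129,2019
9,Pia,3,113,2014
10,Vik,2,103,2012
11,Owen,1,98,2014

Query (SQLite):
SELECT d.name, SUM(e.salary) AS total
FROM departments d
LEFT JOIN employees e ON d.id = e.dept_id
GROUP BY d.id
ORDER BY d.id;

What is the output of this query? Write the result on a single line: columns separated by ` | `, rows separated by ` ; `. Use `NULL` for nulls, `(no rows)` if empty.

LEFT JOIN keeps every departments row; unmatched ones get NULL for employees columns.
Group by departments.id and compute SUM(e.salary). SUM over an all-NULL group is NULL.
  1: ids {1, 4, 6, 11} → SUM(e.salary)=292
  2: ids {5, 8, 10} → SUM(e.salary)=284
  3: ids {2, 3, 7, 9} → SUM(e.salary)=459

Legal | 292 ; Ops | 284 ; Marketing | 459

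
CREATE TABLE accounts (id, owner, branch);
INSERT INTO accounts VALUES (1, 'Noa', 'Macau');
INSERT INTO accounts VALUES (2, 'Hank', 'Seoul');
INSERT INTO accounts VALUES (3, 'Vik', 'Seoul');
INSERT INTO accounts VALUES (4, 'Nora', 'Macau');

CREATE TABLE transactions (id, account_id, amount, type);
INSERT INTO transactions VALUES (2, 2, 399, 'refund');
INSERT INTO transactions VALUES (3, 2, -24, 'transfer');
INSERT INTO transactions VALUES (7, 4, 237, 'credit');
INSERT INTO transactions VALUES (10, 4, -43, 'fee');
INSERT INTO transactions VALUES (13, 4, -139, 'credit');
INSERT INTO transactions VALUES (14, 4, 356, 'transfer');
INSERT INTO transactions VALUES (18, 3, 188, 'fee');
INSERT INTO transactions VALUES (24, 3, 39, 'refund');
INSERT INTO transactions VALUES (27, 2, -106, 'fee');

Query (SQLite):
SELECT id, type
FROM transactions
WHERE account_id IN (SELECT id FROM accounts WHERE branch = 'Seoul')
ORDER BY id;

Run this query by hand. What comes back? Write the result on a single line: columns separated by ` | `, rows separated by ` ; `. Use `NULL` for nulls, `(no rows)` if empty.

Inner query: accounts.id where branch = 'Seoul'.
Outer: keep transactions rows whose account_id is in that set.
Inner query → {2, 3}

2 | refund ; 3 | transfer ; 18 | fee ; 24 | refund ; 27 | fee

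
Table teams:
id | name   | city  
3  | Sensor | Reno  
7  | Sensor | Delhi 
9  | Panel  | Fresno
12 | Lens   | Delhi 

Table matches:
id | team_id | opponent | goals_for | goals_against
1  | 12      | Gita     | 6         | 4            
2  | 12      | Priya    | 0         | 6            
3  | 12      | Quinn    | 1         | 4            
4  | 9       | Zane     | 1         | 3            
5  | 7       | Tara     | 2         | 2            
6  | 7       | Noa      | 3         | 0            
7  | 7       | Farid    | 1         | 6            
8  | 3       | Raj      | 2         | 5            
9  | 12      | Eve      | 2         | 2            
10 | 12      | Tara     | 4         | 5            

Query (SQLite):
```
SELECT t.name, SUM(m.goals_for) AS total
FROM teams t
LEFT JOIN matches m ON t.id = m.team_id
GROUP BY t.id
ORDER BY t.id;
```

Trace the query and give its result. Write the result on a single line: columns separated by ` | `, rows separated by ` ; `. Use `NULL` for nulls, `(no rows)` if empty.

LEFT JOIN keeps every teams row; unmatched ones get NULL for matches columns.
Group by teams.id and compute SUM(m.goals_for). SUM over an all-NULL group is NULL.
  3: ids {8} → SUM(m.goals_for)=2
  7: ids {5, 6, 7} → SUM(m.goals_for)=6
  9: ids {4} → SUM(m.goals_for)=1
  12: ids {1, 2, 3, 9, 10} → SUM(m.goals_for)=13

Sensor | 2 ; Sensor | 6 ; Panel | 1 ; Lens | 13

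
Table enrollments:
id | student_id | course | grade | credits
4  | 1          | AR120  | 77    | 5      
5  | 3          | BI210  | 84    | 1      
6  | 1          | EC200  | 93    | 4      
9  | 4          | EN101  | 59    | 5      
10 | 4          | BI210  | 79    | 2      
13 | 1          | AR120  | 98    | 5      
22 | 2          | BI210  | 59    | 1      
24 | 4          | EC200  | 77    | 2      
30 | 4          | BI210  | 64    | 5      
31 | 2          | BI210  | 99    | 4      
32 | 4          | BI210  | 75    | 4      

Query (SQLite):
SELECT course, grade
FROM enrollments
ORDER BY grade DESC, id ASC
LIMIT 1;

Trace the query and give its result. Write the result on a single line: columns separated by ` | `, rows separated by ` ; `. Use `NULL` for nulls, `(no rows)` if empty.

BI210 | 99

Sort by grade desc, tiebreak id asc: (99, id=31), (98, id=13), (93, id=6), (84, id=5) …. Take first 1.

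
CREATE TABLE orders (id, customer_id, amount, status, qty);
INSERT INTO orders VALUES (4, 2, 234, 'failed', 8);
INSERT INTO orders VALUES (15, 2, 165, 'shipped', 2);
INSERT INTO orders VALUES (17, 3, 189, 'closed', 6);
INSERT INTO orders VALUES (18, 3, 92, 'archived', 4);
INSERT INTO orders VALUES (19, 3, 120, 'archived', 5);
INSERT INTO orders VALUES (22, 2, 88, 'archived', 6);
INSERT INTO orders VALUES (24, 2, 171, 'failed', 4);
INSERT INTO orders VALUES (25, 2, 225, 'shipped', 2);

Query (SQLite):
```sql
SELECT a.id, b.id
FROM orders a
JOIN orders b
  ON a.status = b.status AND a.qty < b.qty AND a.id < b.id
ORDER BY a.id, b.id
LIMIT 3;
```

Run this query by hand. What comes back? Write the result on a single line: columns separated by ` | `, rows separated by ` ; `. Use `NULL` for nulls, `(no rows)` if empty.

18 | 19 ; 18 | 22 ; 19 | 22

Pairs (a,b) with same status, a.qty < b.qty, a.id < b.id.
status groups: archived:{18,19,22} closed:{17} failed:{4,24} shipped:{15,25}
Ordered by (a.id, b.id); first 3.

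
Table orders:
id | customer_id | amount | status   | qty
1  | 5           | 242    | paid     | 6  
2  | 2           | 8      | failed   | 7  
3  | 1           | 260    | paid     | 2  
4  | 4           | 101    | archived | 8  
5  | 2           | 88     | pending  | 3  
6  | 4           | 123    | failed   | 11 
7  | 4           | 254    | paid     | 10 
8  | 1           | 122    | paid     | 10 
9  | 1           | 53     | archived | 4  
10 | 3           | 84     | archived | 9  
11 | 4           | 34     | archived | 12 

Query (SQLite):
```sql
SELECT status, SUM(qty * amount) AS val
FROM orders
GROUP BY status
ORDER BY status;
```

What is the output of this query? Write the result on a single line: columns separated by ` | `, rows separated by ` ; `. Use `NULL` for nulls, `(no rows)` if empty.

archived | 2184 ; failed | 1409 ; paid | 5732 ; pending | 264

For each row compute qty * amount.
Group by status; take SUM of the expression per group.
  archived: ids {4, 9, 10, 11} → SUM(qty * amount)=2184
  failed: ids {2, 6} → SUM(qty * amount)=1409
  paid: ids {1, 3, 7, 8} → SUM(qty * amount)=5732
  pending: ids {5} → SUM(qty * amount)=264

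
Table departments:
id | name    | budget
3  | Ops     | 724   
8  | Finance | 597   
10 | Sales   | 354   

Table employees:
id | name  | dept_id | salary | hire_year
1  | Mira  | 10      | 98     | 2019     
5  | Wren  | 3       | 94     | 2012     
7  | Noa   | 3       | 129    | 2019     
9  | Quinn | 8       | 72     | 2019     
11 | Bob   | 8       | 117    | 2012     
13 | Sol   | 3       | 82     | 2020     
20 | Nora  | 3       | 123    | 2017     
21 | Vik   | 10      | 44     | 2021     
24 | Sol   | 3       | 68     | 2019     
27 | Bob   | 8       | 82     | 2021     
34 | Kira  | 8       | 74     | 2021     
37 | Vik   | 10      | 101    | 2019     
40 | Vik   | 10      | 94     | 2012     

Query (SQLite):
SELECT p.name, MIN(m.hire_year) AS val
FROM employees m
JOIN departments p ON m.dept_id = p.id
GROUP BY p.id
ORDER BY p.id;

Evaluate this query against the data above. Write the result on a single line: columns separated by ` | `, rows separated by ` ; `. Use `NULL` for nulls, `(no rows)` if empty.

Ops | 2012 ; Finance | 2012 ; Sales | 2012

Join each employees row to its departments via dept_id.
Group joined rows by departments.id; compute MIN(m.hire_year) per group.
  3: ids {5, 7, 13, 20, 24} → MIN(m.hire_year)=2012
  8: ids {9, 11, 27, 34} → MIN(m.hire_year)=2012
  10: ids {1, 21, 37, 40} → MIN(m.hire_year)=2012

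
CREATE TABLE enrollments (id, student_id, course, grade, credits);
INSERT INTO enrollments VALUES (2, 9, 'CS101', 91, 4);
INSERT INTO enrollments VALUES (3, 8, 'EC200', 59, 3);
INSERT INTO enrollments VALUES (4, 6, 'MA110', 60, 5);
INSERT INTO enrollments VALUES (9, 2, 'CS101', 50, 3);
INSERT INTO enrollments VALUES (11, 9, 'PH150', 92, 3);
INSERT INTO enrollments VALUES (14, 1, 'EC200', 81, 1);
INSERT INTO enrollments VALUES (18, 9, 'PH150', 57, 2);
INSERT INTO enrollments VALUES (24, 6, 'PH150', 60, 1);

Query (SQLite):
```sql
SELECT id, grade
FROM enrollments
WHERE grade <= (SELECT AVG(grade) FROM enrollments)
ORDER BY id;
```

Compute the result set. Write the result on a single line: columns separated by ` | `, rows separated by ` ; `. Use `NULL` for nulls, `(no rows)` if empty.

Scalar subquery: AVG(grade) over all enrollments rows = 68.75.
Keep rows where grade <= that value.

3 | 59 ; 4 | 60 ; 9 | 50 ; 18 | 57 ; 24 | 60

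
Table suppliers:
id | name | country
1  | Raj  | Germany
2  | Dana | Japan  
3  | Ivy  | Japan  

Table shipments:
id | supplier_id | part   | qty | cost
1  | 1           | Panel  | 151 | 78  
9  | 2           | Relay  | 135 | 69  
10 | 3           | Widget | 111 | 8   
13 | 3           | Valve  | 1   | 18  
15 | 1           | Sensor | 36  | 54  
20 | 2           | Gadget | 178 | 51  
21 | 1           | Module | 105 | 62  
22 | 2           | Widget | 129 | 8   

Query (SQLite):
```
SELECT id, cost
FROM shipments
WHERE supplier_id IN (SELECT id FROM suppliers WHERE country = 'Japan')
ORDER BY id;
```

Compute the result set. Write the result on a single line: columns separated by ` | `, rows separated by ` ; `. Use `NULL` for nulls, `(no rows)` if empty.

9 | 69 ; 10 | 8 ; 13 | 18 ; 20 | 51 ; 22 | 8

Inner query: suppliers.id where country = 'Japan'.
Outer: keep shipments rows whose supplier_id is in that set.
Inner query → {2, 3}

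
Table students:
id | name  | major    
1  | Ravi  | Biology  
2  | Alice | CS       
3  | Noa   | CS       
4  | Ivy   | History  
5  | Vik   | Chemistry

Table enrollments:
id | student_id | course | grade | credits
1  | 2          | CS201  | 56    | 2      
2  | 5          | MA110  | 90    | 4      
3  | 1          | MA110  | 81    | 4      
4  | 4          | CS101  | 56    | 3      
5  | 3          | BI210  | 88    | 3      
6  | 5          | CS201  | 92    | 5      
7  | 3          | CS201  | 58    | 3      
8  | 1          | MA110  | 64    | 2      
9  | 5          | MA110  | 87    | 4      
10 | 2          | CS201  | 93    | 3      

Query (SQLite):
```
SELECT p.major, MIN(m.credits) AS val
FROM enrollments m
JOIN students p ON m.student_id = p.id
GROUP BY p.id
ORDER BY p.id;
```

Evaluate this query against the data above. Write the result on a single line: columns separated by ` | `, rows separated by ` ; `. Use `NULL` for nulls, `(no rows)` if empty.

Join each enrollments row to its students via student_id.
Group joined rows by students.id; compute MIN(m.credits) per group.
  1: ids {3, 8} → MIN(m.credits)=2
  2: ids {1, 10} → MIN(m.credits)=2
  3: ids {5, 7} → MIN(m.credits)=3
  4: ids {4} → MIN(m.credits)=3
  5: ids {2, 6, 9} → MIN(m.credits)=4

Biology | 2 ; CS | 2 ; CS | 3 ; History | 3 ; Chemistry | 4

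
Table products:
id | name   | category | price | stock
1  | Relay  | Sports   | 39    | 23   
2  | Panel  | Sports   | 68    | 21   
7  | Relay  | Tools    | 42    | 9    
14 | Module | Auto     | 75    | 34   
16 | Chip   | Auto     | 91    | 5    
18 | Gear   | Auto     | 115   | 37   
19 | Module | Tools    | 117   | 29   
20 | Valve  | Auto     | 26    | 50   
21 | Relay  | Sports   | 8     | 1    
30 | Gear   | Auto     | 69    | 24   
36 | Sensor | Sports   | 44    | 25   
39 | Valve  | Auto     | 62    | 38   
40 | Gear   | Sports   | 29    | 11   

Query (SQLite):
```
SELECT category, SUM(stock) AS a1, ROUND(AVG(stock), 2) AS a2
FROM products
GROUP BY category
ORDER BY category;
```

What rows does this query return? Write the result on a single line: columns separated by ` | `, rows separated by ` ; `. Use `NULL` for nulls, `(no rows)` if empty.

Auto | 188 | 31.33 ; Sports | 81 | 16.2 ; Tools | 38 | 19

Group products by category.
Per group compute: SUM(stock), ROUND(AVG(stock), 2).
  Auto: ids {14, 16, 18, 20, 30, 39} → SUM(stock)=188, ROUND(AVG(stock), 2)=31.33
  Sports: ids {1, 2, 21, 36, 40} → SUM(stock)=81, ROUND(AVG(stock), 2)=16.2
  Tools: ids {7, 19} → SUM(stock)=38, ROUND(AVG(stock), 2)=19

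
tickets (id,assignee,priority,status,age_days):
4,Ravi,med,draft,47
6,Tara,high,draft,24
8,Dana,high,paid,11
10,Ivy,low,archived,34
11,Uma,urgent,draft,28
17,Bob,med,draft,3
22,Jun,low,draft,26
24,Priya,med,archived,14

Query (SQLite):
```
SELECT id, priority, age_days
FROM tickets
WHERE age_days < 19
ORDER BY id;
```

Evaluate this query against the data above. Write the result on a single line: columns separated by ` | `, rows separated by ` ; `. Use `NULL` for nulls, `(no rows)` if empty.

age_days < 19: ids {8, 17, 24}

8 | high | 11 ; 17 | med | 3 ; 24 | med | 14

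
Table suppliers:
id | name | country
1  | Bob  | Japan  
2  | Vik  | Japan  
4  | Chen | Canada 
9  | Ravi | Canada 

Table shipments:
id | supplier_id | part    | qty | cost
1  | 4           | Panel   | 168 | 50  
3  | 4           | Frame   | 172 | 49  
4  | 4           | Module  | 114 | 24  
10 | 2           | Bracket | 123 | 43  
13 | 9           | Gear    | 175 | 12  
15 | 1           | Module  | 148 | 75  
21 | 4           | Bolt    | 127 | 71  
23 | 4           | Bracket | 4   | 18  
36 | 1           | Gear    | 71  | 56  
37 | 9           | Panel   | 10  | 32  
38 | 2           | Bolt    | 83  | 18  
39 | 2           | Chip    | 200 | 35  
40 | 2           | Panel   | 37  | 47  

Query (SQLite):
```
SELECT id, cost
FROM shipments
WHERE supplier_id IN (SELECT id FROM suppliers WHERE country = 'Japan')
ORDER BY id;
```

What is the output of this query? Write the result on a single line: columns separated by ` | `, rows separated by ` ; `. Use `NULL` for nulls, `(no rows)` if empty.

10 | 43 ; 15 | 75 ; 36 | 56 ; 38 | 18 ; 39 | 35 ; 40 | 47

Inner query: suppliers.id where country = 'Japan'.
Outer: keep shipments rows whose supplier_id is in that set.
Inner query → {1, 2}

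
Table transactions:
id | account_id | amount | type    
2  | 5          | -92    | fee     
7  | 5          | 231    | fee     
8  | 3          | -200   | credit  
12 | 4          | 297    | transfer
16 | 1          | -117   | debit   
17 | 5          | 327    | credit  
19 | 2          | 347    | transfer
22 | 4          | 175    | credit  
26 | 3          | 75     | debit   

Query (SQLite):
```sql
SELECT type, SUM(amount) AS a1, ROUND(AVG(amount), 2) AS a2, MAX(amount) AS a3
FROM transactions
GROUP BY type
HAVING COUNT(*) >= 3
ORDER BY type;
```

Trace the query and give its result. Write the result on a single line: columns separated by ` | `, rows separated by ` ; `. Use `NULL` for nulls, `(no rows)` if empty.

credit | 302 | 100.67 | 327

Group transactions by type.
Per group compute: SUM(amount), ROUND(AVG(amount), 2), MAX(amount).
HAVING: drop groups with fewer than 3 rows.
  credit: ids {8, 17, 22} → SUM(amount)=302, ROUND(AVG(amount), 2)=100.67, MAX(amount)=327
  debit: ids {16, 26} → SUM(amount)=-42, ROUND(AVG(amount), 2)=-21, MAX(amount)=75
  fee: ids {2, 7} → SUM(amount)=139, ROUND(AVG(amount), 2)=69.5, MAX(amount)=231
  transfer: ids {12, 19} → SUM(amount)=644, ROUND(AVG(amount), 2)=322, MAX(amount)=347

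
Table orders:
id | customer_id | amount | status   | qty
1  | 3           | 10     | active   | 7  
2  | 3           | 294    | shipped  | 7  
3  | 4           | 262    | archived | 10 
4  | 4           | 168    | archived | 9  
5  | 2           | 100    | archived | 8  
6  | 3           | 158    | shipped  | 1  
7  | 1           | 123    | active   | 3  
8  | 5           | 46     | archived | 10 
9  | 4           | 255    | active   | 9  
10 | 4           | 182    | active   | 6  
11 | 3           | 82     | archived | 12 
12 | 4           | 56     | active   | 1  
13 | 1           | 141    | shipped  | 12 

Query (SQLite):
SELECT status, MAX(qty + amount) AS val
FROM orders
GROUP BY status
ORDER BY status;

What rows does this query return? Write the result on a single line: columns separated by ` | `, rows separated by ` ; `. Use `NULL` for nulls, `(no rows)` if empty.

For each row compute qty + amount.
Group by status; take MAX of the expression per group.
  active: ids {1, 7, 9, 10, 12} → MAX(qty + amount)=264
  archived: ids {3, 4, 5, 8, 11} → MAX(qty + amount)=272
  shipped: ids {2, 6, 13} → MAX(qty + amount)=301

active | 264 ; archived | 272 ; shipped | 301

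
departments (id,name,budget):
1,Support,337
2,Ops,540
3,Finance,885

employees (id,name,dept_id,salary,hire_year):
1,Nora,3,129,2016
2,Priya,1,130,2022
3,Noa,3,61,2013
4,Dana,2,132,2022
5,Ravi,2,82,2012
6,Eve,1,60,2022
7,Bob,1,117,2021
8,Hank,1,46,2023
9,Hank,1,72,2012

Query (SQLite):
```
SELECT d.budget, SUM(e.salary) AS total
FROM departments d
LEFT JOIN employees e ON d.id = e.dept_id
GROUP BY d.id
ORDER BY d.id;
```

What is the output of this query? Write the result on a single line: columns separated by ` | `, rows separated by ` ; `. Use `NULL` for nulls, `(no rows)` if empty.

LEFT JOIN keeps every departments row; unmatched ones get NULL for employees columns.
Group by departments.id and compute SUM(e.salary). SUM over an all-NULL group is NULL.
  1: ids {2, 6, 7, 8, 9} → SUM(e.salary)=425
  2: ids {4, 5} → SUM(e.salary)=214
  3: ids {1, 3} → SUM(e.salary)=190

337 | 425 ; 540 | 214 ; 885 | 190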